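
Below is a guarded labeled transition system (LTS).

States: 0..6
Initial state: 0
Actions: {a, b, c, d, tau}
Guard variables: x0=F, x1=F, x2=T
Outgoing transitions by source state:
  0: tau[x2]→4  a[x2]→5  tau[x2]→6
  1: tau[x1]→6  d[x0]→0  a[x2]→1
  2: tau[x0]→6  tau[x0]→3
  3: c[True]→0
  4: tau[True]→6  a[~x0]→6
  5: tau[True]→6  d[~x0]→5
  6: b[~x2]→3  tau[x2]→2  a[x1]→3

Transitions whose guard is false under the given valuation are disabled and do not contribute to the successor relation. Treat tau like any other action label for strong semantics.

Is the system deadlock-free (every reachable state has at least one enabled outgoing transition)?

R = {0,2,4,5,6}
  0: a→5  tau→4  tau→6  [3 out]
  2: ∅  [no exit]
  4: a→6  tau→6  [2 out]
  5: d→5  tau→6  [2 out]
  6: tau→2  [1 out]
trace reaching 2: tau·tau

Answer: DEADLOCK at state 2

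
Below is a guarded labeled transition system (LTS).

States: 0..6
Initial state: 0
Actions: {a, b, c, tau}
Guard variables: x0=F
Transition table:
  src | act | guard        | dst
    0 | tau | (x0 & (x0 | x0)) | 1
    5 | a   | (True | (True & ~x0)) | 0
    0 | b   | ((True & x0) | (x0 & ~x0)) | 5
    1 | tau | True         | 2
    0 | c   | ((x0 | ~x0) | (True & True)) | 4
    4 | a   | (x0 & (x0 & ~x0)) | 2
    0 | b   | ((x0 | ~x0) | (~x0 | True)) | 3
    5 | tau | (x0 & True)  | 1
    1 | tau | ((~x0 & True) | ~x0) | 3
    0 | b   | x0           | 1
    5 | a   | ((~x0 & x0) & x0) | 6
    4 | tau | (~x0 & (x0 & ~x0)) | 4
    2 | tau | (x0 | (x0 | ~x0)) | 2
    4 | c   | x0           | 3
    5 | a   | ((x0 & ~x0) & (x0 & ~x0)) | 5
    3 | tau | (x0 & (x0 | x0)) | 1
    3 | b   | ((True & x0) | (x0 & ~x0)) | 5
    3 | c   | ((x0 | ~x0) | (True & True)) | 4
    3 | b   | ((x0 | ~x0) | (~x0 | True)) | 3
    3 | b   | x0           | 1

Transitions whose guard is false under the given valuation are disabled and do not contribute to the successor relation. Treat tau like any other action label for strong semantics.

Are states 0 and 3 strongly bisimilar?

Refine partition for ~:
  π0 = {{0,1,2,3,4,5,6}}
  π1 = {{0,3},{1,2},{4,6},{5}}
  π2 = {{0,3},{1},{2},{4,6},{5}}
5 equivalence class(es) (converged in 3)
0∈{0,3}, 3∈{0,3}

Answer: BISIMILAR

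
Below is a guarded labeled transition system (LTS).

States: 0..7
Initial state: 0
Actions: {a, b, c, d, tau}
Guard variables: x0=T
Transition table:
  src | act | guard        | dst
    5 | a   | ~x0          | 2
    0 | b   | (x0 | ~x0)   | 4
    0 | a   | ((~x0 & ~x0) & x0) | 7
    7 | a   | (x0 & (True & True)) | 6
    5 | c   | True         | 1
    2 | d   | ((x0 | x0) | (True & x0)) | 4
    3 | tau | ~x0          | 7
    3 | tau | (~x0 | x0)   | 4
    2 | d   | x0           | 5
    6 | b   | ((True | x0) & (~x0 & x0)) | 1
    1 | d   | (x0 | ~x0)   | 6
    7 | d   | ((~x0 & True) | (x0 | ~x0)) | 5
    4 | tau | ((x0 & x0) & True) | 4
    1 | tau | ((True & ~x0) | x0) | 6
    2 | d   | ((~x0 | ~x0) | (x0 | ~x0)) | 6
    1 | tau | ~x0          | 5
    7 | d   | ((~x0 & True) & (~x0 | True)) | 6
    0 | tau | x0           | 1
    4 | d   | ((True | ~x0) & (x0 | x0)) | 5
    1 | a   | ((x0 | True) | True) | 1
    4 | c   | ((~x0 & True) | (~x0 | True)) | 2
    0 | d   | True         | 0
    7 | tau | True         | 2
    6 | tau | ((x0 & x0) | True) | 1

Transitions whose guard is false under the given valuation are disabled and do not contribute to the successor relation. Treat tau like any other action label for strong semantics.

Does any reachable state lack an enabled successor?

Answer: DEADLOCK-FREE

Trace:
Reach set: {0,1,2,4,5,6}
  0: b→4  d→0  tau→1  [3 exit(s)]
  1: a→1  d→6  tau→6  [3 exit(s)]
  2: d→4  d→5  d→6  [3 exit(s)]
  4: c→2  d→5  tau→4  [3 exit(s)]
  5: c→1  [1 exit(s)]
  6: tau→1  [1 exit(s)]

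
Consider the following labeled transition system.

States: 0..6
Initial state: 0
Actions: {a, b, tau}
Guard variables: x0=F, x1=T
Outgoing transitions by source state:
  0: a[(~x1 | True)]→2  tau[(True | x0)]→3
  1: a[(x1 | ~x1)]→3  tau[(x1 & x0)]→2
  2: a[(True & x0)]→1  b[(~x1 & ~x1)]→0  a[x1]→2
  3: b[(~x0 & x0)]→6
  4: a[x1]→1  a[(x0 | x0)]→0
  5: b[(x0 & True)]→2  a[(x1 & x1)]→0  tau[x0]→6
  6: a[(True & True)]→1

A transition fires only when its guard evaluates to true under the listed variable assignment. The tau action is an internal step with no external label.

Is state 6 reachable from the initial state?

Guard filter leaves 7 enabled edge(s).
Layer 0: {0}
Layer 1: {2,3}  now seen {0,2,3}
R = {0,2,3}

Answer: UNREACHABLE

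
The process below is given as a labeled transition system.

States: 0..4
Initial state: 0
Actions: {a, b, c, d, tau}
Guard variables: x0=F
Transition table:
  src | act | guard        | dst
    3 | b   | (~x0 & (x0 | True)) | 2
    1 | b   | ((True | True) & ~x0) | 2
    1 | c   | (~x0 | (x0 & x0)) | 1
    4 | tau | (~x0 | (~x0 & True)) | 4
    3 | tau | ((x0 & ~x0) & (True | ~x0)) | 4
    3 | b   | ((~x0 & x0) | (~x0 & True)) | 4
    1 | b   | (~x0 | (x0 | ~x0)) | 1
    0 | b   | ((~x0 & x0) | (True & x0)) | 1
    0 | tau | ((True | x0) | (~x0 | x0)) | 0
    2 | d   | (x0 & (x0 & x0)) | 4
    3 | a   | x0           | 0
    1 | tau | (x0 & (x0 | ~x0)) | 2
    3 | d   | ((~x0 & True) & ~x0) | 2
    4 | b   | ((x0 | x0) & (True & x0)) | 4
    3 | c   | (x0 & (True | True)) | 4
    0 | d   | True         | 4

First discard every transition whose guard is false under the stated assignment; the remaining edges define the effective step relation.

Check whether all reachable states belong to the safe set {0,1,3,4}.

Inv-set: {0,1,3,4}
Reach set: {0,4}
  0: safe
  4: safe

Answer: INVARIANT HOLDS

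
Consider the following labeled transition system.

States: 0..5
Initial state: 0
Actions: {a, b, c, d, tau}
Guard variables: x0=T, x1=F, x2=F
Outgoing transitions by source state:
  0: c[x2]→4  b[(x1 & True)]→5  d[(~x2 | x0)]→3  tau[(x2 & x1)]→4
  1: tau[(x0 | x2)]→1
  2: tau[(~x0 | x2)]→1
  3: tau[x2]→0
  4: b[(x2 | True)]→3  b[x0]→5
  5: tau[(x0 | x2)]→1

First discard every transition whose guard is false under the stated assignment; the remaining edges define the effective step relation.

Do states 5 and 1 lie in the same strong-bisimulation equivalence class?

Answer: BISIMILAR

Trace:
Compute ~ classes (split until stable):
  π0 = {{0,1,2,3,4,5}}
  π1 = {{0},{1,5},{2,3},{4}}
4 equivalence class(es) (converged in 2)
class of 5: {1,5}; class of 1: {1,5}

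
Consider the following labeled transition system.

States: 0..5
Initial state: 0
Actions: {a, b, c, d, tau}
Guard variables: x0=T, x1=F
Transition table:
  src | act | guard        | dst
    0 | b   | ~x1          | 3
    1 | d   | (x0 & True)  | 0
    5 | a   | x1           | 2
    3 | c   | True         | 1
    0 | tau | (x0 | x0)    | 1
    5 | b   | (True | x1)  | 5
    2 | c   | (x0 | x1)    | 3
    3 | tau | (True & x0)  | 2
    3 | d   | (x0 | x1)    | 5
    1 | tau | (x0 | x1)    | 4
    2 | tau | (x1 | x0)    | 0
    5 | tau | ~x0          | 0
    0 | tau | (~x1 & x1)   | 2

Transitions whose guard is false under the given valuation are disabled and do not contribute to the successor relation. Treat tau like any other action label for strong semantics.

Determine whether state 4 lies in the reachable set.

Answer: REACHABLE

Trace:
10 transition(s) survive guard evaluation.
L0 = {0}
L1 = {1,3}  now seen {0,1,3}
L2 = {2,4,5}  now seen {0,1,2,3,4,5}
Reach set: {0,1,2,3,4,5}
Path to 4: tau·tau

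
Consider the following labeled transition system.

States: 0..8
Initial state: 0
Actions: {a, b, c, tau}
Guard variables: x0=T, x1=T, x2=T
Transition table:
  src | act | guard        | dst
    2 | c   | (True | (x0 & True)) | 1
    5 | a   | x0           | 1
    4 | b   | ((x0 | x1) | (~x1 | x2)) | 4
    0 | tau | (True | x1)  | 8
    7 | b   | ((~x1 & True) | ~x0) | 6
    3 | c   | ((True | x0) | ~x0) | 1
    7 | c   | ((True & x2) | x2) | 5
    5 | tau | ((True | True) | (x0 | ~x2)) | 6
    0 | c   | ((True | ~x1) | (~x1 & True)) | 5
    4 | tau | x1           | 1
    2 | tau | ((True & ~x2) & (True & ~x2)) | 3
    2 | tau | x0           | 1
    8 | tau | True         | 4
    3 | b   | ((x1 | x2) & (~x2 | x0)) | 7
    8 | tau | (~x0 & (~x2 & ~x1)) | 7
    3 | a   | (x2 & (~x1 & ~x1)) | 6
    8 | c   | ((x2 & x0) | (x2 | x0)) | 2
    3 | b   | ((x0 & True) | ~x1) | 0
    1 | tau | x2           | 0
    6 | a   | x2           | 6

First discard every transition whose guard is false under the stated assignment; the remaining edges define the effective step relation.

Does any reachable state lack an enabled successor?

Answer: DEADLOCK-FREE

Working:
Reach set: {0,1,2,4,5,6,8}
  0: c→5  tau→8  [2 exit(s)]
  1: tau→0  [1 exit(s)]
  2: c→1  tau→1  [2 exit(s)]
  4: b→4  tau→1  [2 exit(s)]
  5: a→1  tau→6  [2 exit(s)]
  6: a→6  [1 exit(s)]
  8: c→2  tau→4  [2 exit(s)]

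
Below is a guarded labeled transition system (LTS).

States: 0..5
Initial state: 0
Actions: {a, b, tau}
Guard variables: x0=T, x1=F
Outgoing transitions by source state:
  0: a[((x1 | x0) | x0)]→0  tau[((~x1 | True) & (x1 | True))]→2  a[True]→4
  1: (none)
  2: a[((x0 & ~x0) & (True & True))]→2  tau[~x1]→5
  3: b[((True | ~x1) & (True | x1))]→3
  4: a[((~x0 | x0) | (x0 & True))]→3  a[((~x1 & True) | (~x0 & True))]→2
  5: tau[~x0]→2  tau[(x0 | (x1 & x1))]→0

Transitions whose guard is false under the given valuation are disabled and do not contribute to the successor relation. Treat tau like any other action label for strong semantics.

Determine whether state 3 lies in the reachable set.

After dropping false guards: 8 live edges.
Layer 0: {0}
Layer 1: {2,4}  total {0,2,4}
Layer 2: {3,5}  total {0,2,3,4,5}
R = {0,2,3,4,5}
witness 3: a·a

Answer: REACHABLE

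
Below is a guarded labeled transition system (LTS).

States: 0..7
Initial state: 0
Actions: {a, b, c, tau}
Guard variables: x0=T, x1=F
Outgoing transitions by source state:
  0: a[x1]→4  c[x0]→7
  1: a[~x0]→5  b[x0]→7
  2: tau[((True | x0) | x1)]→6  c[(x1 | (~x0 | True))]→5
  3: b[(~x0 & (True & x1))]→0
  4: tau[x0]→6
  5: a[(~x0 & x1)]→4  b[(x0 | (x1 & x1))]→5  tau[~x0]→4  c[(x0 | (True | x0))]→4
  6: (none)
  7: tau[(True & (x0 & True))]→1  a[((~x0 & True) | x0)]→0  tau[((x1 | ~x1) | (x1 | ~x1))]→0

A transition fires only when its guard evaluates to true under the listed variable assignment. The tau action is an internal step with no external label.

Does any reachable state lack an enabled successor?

Reachable = {0,1,7}
  0: c→7  [1 out]
  1: b→7  [1 out]
  7: a→0  tau→0  tau→1  [3 out]

Answer: DEADLOCK-FREE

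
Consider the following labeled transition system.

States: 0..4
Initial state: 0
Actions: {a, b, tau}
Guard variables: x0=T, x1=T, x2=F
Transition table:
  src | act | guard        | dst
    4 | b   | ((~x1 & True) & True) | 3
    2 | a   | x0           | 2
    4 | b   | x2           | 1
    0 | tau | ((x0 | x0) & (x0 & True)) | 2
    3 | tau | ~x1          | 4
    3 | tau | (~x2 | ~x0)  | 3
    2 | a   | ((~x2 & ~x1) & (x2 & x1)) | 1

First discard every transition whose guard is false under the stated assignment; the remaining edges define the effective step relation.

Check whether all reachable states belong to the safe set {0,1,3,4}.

Safe = {0,1,3,4}
Reach set: {0,2}
  0: safe
  2: VIOLATES
witness against invariant: tau → 2

Answer: INVARIANT VIOLATED at state 2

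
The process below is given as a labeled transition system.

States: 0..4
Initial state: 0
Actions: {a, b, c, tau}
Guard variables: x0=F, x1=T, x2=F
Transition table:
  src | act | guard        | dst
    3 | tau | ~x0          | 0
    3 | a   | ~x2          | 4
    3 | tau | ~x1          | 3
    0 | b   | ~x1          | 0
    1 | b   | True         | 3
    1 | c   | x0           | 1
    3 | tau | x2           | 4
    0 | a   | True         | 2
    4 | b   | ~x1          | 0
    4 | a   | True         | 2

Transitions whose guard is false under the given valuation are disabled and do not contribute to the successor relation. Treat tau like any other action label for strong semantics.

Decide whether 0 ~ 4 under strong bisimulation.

Answer: BISIMILAR

Trace:
Bisimulation quotient by refinement:
  round 0: {{0,1,2,3,4}}
  round 1: {{0,4},{1},{2},{3}}
Fixed point at round 2; 4 class(es).
class of 0: {0,4}; class of 4: {0,4}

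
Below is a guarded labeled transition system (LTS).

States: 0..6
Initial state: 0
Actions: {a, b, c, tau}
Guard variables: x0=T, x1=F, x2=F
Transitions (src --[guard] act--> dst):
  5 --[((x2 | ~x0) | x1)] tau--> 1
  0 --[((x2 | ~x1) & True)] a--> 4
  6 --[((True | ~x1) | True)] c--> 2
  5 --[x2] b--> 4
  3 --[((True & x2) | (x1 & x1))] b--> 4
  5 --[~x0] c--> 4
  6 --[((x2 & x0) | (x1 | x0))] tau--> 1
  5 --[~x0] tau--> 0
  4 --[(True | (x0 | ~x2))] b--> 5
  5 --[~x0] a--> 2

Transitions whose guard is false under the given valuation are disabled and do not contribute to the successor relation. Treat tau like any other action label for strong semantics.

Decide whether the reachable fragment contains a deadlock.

Answer: DEADLOCK at state 5

Trace:
Reach set: {0,4,5}
  0: a→4  [deg 1]
  4: b→5  [deg 1]
  5: ∅  [no exit]
witness 5: a·b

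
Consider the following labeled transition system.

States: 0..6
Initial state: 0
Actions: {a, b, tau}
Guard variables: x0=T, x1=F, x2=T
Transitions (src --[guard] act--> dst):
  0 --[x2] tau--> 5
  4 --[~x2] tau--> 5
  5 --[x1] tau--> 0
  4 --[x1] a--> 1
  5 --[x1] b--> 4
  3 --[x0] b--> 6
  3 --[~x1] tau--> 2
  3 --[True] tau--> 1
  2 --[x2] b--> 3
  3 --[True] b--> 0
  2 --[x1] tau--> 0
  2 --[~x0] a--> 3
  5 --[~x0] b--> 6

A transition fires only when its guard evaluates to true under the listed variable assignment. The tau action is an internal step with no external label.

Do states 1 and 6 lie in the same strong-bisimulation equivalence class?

Compute ~ classes (split until stable):
  P[0] = {{0,1,2,3,4,5,6}}
  P[1] = {{0},{1,4,5,6},{2},{3}}
stable after 2 split(s): 4 block(s)
1∈{1,4,5,6}, 6∈{1,4,5,6}

Answer: BISIMILAR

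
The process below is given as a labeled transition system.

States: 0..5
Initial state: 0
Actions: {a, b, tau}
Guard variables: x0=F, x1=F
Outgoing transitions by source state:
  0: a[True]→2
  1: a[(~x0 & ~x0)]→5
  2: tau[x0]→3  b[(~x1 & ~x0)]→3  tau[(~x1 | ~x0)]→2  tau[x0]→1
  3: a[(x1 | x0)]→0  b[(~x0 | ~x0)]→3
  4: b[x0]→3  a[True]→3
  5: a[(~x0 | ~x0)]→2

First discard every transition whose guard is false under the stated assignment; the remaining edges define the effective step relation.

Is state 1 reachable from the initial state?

Guard filter leaves 7 enabled edge(s).
L0 = {0}
L1 = {2}  total {0,2}
L2 = {3}  total {0,2,3}
R = {0,2,3}

Answer: UNREACHABLE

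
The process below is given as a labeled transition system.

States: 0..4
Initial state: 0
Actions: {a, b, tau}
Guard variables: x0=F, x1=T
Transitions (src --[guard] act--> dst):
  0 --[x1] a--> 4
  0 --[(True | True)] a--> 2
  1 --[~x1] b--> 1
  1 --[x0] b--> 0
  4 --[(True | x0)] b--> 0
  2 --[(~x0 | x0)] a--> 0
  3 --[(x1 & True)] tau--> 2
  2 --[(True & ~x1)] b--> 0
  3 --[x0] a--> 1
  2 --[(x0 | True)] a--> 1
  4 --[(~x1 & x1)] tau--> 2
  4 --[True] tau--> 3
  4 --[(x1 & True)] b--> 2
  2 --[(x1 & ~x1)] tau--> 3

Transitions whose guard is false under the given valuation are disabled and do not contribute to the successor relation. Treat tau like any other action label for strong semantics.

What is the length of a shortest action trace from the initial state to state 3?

Answer: 2

Working:
BFS to 3:
  L0 = {0}
  L1 = {2,4}
  L2 = {1,3}
first hit 3 at d=2 via a·tau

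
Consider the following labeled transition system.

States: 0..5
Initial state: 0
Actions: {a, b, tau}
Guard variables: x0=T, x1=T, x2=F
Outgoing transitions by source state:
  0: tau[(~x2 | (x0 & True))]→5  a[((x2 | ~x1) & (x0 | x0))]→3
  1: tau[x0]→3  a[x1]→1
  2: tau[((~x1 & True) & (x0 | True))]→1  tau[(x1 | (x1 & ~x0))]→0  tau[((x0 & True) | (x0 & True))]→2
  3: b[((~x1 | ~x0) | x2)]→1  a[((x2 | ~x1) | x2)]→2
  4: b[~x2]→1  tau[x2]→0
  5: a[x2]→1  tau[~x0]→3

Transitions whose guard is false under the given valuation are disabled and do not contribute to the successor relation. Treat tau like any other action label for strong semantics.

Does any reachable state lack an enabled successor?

R = {0,5}
  0: tau→5  [deg 1]
  5: ∅  [deadlock]
trace reaching 5: tau

Answer: DEADLOCK at state 5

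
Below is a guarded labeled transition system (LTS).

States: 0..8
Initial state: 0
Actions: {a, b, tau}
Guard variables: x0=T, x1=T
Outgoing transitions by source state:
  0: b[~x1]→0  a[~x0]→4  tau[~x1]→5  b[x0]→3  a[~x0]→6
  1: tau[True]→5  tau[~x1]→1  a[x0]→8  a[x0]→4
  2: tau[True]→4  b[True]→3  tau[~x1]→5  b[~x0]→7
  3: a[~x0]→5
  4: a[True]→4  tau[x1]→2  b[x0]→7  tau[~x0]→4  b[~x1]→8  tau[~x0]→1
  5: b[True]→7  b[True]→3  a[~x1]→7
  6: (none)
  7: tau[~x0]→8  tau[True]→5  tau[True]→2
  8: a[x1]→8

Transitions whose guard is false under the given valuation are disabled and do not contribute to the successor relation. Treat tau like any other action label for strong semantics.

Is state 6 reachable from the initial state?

14 transition(s) survive guard evaluation.
Layer 0: {0}
Layer 1: {3}  total {0,3}
Reachable = {0,3}

Answer: UNREACHABLE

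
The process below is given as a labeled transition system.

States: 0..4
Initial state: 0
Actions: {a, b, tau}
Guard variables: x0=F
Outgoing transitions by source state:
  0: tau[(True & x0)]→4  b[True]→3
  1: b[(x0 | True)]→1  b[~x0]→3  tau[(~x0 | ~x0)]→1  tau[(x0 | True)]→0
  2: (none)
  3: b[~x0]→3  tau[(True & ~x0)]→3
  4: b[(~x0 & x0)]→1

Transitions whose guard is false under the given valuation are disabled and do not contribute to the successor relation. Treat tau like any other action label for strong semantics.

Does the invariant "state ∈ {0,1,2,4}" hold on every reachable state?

Answer: INVARIANT VIOLATED at state 3

Analysis:
Allowed set {0,1,2,4}
R = {0,3}
  0: ✓
  3: VIOLATES
reach 3 via b — violates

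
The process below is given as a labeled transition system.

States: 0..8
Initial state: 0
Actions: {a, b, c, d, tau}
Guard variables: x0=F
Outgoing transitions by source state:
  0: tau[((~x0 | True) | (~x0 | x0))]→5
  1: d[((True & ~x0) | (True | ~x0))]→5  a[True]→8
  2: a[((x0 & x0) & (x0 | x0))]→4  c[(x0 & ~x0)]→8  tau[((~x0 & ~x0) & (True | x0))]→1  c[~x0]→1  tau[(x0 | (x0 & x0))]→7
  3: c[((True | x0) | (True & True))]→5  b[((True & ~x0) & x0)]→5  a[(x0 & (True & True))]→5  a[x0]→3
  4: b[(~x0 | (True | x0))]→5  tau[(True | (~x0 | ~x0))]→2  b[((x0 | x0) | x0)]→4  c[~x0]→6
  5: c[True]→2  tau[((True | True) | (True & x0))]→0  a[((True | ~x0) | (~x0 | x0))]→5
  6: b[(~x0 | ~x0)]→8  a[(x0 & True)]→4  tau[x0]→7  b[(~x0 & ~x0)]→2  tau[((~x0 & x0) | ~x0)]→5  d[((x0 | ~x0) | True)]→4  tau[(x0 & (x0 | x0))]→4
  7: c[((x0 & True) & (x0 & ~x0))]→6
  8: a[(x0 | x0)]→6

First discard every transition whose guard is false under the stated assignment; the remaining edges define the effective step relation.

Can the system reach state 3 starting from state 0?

Answer: UNREACHABLE

Analysis:
After dropping false guards: 16 live edges.
L0 = {0}
L1 = {5}  total {0,5}
L2 = {2}  total {0,2,5}
L3 = {1}  total {0,1,2,5}
L4 = {8}  total {0,1,2,5,8}
Reach set: {0,1,2,5,8}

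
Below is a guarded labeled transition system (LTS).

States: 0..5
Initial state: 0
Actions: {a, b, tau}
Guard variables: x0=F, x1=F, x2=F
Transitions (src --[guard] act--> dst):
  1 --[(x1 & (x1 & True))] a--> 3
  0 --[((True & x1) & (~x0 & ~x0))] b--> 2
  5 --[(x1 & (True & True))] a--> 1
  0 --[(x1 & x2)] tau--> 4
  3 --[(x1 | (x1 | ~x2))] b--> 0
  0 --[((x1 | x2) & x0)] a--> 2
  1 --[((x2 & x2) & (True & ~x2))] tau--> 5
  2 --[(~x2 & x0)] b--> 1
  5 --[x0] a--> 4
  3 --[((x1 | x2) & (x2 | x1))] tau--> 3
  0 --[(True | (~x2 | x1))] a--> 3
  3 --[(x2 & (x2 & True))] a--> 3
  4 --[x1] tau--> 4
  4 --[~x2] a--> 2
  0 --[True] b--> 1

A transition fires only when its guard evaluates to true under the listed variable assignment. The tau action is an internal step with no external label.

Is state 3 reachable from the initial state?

Answer: REACHABLE

Working:
Guard filter leaves 4 enabled edge(s).
L0 = {0}
L1 = {1,3}  total {0,1,3}
Reachable = {0,1,3}
witness 3: a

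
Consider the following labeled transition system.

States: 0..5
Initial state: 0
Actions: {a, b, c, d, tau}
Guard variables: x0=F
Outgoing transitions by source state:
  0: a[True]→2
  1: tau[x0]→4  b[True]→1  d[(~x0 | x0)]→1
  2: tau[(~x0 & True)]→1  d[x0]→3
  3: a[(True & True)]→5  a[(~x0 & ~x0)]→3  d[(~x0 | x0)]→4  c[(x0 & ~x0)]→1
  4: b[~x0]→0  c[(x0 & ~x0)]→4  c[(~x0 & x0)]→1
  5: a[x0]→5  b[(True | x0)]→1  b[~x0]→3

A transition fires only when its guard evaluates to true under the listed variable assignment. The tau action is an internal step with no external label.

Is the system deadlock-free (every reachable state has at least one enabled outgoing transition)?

Reachable = {0,1,2}
  0: a→2  [1 out]
  1: b→1  d→1  [2 out]
  2: tau→1  [1 out]

Answer: DEADLOCK-FREE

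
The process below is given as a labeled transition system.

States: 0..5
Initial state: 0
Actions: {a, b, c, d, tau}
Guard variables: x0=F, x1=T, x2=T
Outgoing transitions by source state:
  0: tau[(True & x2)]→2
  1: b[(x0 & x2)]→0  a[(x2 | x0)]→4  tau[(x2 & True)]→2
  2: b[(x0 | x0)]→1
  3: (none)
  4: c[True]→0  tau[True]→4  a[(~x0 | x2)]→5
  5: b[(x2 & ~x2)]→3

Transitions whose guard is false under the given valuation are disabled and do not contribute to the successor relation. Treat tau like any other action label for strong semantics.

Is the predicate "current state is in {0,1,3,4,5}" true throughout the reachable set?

Safe = {0,1,3,4,5}
R = {0,2}
  0: ok
  2: outside
witness against invariant: tau → 2

Answer: INVARIANT VIOLATED at state 2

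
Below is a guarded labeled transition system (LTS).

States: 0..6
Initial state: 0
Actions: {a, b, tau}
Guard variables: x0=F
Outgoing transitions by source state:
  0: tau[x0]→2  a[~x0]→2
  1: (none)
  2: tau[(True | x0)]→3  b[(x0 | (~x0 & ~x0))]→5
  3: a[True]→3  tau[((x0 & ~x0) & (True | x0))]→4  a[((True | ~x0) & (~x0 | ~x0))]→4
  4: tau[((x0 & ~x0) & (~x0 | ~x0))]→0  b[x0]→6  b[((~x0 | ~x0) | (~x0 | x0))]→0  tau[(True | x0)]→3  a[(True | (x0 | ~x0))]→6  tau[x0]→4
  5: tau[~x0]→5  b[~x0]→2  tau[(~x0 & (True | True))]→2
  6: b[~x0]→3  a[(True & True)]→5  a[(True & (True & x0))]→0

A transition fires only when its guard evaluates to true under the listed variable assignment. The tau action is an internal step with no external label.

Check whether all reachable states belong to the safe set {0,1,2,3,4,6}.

Safe = {0,1,2,3,4,6}
R = {0,2,3,4,5,6}
  0: ok
  2: ok
  3: ok
  4: ok
  5: VIOLATES
  6: ok
counterexample path to 5: a·b

Answer: INVARIANT VIOLATED at state 5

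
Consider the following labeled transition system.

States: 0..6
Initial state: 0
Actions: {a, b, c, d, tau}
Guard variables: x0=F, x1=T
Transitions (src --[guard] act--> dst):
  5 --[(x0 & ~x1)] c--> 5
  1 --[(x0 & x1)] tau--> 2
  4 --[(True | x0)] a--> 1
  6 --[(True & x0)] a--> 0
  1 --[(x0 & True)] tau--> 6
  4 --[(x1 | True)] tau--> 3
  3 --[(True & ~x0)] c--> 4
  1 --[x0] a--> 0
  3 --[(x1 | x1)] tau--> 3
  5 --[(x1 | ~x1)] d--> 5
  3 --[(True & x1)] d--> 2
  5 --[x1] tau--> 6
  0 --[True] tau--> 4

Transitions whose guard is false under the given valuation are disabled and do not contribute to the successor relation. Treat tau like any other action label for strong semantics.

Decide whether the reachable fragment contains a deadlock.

Answer: DEADLOCK at state 1

Analysis:
Reachable = {0,1,2,3,4}
  0: tau→4  [1 exit(s)]
  1: ∅  [no exit]
  2: ∅  [no exit]
  3: c→4  d→2  tau→3  [3 exit(s)]
  4: a→1  tau→3  [2 exit(s)]
Path to 1: tau·a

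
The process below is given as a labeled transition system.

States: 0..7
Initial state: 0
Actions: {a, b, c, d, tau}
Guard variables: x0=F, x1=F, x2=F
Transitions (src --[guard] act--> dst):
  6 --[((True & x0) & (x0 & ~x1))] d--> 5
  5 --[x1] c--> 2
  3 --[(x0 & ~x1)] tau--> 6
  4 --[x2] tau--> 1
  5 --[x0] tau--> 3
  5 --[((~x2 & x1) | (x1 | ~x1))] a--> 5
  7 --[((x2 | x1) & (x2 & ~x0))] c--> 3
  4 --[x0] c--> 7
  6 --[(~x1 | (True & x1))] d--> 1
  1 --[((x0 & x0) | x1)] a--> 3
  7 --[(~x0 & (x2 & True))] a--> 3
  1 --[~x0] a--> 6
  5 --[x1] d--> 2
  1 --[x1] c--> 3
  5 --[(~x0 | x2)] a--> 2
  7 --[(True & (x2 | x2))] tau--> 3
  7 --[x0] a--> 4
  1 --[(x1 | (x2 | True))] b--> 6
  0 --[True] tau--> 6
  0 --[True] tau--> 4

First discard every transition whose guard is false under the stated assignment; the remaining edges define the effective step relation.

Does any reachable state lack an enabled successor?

Answer: DEADLOCK at state 4

Trace:
Reach set: {0,1,4,6}
  0: tau→4  tau→6  [2 exit(s)]
  1: a→6  b→6  [2 exit(s)]
  4: ∅  [no exit]
  6: d→1  [1 exit(s)]
Path to 4: tau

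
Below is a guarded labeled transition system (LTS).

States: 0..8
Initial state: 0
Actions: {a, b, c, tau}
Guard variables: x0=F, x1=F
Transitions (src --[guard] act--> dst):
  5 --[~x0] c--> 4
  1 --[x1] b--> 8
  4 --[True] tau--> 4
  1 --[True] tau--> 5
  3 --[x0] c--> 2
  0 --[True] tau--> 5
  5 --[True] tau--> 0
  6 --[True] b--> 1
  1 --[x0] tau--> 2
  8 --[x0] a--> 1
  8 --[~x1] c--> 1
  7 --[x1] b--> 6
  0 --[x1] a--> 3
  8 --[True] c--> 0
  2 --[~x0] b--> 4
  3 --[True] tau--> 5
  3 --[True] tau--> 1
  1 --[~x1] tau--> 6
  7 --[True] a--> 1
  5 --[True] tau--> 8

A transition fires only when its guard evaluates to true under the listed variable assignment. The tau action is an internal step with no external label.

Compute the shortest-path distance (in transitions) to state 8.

Breadth-first toward 8:
  L0 = {0}
  L1 = {5}
  L2 = {4,8}
first hit 8 at d=2 via tau·tau

Answer: 2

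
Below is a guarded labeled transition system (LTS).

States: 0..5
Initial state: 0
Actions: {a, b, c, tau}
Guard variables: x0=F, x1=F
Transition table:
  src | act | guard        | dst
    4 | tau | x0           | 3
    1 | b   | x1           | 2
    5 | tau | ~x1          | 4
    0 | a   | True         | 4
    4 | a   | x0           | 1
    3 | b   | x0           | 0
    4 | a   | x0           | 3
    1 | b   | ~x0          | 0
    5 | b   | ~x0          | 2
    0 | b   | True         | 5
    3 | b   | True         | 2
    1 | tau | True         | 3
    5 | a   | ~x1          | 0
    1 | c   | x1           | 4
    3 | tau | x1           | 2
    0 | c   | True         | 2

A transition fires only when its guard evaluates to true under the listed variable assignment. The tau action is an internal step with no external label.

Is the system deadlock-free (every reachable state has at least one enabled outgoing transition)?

Answer: DEADLOCK at state 2

Trace:
Reachable = {0,2,4,5}
  0: a→4  b→5  c→2  [deg 3]
  2: ∅  [deadlock]
  4: ∅  [deadlock]
  5: a→0  b→2  tau→4  [deg 3]
Path to 2: c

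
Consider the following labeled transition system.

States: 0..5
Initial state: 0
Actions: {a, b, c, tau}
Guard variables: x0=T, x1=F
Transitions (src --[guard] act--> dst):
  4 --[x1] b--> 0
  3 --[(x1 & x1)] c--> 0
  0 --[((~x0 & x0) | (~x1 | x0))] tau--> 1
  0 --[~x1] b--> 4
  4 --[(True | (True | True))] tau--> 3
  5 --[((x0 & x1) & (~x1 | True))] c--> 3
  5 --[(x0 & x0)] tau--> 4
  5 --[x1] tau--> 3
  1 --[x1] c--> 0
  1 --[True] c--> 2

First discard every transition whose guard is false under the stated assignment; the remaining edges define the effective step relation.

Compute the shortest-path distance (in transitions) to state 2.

Layered search for 2:
  depth 0: {0}
  depth 1: {1,4}
  depth 2: {2,3}
first hit 2 at d=2 via tau·c

Answer: 2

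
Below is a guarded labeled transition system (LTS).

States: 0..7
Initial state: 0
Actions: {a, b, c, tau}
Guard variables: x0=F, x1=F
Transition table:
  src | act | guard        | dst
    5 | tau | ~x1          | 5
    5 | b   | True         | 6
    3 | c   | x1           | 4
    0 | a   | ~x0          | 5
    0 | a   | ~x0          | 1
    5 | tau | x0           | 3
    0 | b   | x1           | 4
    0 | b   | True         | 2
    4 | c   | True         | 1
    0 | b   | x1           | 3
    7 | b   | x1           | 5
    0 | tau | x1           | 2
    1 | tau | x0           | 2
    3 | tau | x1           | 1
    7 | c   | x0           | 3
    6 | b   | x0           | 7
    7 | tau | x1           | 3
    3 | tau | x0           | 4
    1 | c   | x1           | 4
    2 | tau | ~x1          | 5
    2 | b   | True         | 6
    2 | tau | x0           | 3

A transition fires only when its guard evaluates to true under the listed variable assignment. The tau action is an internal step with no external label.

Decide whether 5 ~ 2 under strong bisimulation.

Refine partition for ~:
  P[0] = {{0,1,2,3,4,5,6,7}}
  P[1] = {{0},{1,3,6,7},{2,5},{4}}
4 equivalence class(es) (converged in 2)
[5]={2,5}  [2]={2,5}

Answer: BISIMILAR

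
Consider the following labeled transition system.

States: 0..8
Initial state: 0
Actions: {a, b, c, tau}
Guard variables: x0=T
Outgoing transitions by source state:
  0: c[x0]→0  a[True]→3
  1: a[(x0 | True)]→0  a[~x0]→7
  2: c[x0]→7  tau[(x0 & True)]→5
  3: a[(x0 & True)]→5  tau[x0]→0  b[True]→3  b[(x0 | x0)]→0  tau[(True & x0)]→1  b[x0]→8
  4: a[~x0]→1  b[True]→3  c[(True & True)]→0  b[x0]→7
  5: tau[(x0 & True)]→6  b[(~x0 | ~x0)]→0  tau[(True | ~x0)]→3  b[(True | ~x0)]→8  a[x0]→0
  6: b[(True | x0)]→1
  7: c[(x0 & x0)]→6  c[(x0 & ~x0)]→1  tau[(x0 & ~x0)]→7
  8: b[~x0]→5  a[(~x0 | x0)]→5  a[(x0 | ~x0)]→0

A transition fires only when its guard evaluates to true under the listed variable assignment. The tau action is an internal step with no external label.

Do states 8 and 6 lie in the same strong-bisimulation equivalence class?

Compute ~ classes (split until stable):
  P[0] = {{0,1,2,3,4,5,6,7,8}}
  P[1] = {{0},{1,8},{2},{3,5},{4},{6},{7}}
  P[2] = {{0},{1},{2},{3},{4},{5},{6},{7},{8}}
Fixed point at round 3; 9 class(es).
[8]={8}  [6]={6}

Answer: NOT BISIMILAR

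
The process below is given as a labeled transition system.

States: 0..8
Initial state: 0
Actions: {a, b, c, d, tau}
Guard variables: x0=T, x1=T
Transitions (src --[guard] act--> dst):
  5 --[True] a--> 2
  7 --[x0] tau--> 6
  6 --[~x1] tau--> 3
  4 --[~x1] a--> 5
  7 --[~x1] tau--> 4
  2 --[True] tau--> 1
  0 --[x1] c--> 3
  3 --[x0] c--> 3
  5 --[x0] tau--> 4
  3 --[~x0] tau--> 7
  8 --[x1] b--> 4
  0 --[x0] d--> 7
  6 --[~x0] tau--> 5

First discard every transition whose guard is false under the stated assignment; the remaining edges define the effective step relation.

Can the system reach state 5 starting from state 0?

After dropping false guards: 8 live edges.
depth 0: {0}
depth 1: {3,7}  now seen {0,3,7}
depth 2: {6}  now seen {0,3,6,7}
Reach set: {0,3,6,7}

Answer: UNREACHABLE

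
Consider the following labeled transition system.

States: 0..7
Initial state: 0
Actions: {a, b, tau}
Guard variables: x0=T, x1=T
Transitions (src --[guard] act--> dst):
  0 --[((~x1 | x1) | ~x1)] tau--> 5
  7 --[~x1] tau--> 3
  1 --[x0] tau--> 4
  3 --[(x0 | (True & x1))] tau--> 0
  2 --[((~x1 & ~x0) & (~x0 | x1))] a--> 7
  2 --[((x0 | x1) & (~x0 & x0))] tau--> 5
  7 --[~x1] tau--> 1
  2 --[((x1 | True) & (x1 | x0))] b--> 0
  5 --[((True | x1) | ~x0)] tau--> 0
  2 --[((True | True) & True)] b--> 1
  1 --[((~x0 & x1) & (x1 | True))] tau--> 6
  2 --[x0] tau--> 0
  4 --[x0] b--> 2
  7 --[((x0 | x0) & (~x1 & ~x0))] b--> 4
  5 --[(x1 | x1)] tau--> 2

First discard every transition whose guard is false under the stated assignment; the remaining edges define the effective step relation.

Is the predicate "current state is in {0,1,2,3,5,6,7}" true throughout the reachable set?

Allowed set {0,1,2,3,5,6,7}
Reachable = {0,1,2,4,5}
  0: ✓
  1: ✓
  2: ✓
  4: VIOLATES
  5: ✓
counterexample path to 4: tau·tau·b·tau

Answer: INVARIANT VIOLATED at state 4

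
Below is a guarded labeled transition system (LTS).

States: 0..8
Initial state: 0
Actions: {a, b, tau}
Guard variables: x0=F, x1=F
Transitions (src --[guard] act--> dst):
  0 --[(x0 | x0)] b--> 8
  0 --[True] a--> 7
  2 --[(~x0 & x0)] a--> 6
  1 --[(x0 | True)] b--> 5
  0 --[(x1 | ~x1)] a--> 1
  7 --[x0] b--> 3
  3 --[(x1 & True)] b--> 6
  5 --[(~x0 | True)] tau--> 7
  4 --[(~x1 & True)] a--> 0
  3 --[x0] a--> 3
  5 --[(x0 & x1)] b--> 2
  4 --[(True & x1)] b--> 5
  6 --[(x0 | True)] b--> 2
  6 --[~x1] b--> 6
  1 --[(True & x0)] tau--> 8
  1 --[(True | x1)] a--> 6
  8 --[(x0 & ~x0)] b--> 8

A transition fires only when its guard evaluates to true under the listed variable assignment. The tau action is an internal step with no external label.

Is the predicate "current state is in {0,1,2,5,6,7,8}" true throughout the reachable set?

Allowed set {0,1,2,5,6,7,8}
R = {0,1,2,5,6,7}
  0: ok
  1: ok
  2: ok
  5: ok
  6: ok
  7: ok

Answer: INVARIANT HOLDS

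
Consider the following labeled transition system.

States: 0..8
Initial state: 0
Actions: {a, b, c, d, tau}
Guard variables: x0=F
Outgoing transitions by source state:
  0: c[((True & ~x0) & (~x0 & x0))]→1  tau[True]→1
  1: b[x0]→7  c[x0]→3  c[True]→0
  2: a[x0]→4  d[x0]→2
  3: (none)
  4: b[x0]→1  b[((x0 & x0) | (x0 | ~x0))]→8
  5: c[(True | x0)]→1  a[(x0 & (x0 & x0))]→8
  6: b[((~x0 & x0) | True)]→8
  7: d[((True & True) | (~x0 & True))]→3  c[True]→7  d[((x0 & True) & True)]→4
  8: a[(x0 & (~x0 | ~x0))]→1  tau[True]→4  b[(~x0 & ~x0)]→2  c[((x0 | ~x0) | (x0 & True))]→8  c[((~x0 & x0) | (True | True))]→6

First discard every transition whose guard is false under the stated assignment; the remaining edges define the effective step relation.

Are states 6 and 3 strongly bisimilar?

Answer: NOT BISIMILAR

Trace:
Refine partition for ~:
  round 0: {{0,1,2,3,4,5,6,7,8}}
  round 1: {{0},{1,5},{2,3},{4,6},{7},{8}}
  round 2: {{0},{1},{2,3},{4,6},{5},{7},{8}}
7 equivalence class(es) (converged in 3)
[6]={4,6}  [3]={2,3}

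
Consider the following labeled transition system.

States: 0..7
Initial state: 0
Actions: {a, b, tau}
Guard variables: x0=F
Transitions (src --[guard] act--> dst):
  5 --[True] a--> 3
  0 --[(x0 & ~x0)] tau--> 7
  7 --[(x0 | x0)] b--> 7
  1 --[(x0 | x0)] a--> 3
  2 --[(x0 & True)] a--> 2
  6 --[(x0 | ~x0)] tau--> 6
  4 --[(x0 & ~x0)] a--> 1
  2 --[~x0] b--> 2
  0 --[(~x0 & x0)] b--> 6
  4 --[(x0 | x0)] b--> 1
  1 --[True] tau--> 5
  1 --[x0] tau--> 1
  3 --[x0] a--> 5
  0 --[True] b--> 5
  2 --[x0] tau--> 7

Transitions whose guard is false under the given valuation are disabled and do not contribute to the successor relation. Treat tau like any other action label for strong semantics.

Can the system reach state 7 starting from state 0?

Answer: UNREACHABLE

Trace:
5 transition(s) survive guard evaluation.
L0 = {0}
L1 = {5}  total {0,5}
L2 = {3}  total {0,3,5}
Reachable = {0,3,5}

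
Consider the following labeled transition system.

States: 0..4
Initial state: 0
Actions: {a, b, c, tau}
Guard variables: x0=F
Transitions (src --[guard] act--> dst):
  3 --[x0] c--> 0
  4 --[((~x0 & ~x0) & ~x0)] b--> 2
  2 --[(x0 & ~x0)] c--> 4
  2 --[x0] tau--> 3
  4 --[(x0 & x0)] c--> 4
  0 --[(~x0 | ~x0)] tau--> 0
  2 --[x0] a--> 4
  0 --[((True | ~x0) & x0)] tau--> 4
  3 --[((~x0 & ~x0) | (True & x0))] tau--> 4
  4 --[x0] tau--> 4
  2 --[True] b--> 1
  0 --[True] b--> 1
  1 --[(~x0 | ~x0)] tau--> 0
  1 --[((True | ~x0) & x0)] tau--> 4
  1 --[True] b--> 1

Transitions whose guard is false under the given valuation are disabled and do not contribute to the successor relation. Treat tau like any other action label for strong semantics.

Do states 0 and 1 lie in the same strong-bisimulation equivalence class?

Answer: BISIMILAR

Trace:
Refine partition for ~:
  P[0] = {{0,1,2,3,4}}
  P[1] = {{0,1},{2,4},{3}}
  P[2] = {{0,1},{2},{3},{4}}
stable after 3 split(s): 4 block(s)
[0]={0,1}  [1]={0,1}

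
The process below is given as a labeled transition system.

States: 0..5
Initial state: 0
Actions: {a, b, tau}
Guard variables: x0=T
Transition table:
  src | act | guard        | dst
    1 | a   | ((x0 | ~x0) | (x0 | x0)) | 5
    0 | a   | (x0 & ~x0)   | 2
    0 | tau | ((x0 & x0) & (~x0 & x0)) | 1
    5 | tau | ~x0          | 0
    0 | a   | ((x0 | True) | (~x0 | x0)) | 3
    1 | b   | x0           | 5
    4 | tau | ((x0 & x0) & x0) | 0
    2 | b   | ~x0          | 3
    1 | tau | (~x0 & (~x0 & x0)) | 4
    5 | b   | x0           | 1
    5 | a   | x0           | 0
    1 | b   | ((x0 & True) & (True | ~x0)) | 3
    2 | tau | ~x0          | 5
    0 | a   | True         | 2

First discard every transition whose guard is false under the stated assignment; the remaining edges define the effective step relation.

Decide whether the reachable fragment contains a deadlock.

R = {0,2,3}
  0: a→2  a→3  [2 out]
  2: ∅  [deadlock]
  3: ∅  [deadlock]
Path to 2: a

Answer: DEADLOCK at state 2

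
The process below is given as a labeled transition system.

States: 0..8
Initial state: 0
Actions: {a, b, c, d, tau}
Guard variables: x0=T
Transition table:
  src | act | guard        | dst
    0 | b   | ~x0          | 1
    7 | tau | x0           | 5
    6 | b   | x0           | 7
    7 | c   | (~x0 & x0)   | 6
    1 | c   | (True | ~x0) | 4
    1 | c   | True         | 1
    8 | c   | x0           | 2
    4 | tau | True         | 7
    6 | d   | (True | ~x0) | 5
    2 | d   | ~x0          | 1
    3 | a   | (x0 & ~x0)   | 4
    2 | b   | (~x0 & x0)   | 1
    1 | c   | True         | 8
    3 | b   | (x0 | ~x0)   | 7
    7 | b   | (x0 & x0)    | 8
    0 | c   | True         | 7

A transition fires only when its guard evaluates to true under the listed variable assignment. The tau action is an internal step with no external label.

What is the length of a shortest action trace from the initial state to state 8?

Layered search for 8:
  depth 0: {0}
  depth 1: {7}
  depth 2: {5,8}
first hit 8 at d=2 via c·b

Answer: 2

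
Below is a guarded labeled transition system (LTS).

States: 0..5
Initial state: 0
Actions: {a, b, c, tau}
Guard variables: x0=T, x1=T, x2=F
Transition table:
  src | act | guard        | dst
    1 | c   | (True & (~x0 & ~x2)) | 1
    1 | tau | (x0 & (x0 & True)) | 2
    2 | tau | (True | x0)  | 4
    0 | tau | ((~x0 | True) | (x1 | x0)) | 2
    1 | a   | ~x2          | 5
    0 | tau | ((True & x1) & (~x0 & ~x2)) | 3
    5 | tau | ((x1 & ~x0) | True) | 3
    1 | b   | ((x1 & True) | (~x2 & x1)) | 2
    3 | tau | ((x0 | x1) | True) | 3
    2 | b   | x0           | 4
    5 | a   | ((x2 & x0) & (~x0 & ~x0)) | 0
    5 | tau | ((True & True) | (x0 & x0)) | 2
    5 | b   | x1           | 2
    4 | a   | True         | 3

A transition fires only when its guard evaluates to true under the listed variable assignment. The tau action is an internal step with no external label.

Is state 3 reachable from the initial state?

Answer: REACHABLE

Working:
11 transition(s) survive guard evaluation.
Layer 0: {0}
Layer 1: {2}  total {0,2}
Layer 2: {4}  total {0,2,4}
Layer 3: {3}  total {0,2,3,4}
Reach set: {0,2,3,4}
Path to 3: tau·tau·a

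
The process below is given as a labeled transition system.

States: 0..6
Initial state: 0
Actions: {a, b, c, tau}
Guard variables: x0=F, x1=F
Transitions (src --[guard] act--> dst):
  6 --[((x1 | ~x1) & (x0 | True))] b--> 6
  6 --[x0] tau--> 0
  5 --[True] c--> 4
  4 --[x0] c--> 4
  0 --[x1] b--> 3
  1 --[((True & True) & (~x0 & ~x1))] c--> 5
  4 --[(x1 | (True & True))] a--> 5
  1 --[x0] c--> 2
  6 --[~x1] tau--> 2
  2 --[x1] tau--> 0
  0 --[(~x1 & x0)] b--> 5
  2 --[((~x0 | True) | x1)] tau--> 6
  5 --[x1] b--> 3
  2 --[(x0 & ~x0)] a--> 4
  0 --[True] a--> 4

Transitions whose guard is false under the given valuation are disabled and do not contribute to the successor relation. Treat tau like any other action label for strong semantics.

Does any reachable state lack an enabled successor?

Answer: DEADLOCK-FREE

Trace:
Reach set: {0,4,5}
  0: a→4  [1 exit(s)]
  4: a→5  [1 exit(s)]
  5: c→4  [1 exit(s)]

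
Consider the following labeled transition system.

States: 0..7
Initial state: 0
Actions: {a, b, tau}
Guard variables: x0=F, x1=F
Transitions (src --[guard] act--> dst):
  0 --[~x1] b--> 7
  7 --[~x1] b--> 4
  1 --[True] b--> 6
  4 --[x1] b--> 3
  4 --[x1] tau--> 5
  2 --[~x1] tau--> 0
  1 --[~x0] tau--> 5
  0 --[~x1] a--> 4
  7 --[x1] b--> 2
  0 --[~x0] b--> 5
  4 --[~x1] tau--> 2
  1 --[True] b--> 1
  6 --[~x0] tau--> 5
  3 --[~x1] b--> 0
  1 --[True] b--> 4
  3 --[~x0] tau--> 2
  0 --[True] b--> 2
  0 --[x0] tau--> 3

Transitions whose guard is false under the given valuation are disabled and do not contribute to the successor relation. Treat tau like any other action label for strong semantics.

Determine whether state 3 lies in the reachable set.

After dropping false guards: 14 live edges.
L0 = {0}
L1 = {2,4,5,7}  cumulative {0,2,4,5,7}
R = {0,2,4,5,7}

Answer: UNREACHABLE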